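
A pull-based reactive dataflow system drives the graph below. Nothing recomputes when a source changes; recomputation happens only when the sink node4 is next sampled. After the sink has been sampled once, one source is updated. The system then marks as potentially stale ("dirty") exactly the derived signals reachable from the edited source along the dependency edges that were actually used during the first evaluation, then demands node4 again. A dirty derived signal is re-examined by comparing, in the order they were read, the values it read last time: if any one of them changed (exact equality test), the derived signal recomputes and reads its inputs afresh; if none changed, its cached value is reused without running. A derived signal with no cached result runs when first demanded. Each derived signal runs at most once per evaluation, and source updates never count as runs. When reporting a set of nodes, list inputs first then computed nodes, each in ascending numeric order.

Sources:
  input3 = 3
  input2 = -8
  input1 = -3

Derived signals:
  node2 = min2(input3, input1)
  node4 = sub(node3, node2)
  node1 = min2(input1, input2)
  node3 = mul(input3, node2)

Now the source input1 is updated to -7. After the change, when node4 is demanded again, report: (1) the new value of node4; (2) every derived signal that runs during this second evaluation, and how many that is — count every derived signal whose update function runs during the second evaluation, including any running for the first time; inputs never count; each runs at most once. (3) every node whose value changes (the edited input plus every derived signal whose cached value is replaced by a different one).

First evaluation (everything demanded from the output):
  node2 = min2(3, -3) = -3
  node3 = mul(3, -3) = -9
  node4 = sub(-9, -3) = -6

Propagation after the edit:
  node2: runs — input1 -3->-7; result -7.
  node3: runs — node2 -3->-7; result -21.
  node4: runs — node3 -9->-21; node2 -3->-7; result -14.

New value of node4: -14.
Derived signals that run: node2, node3, node4 — 3 in total.
Values that change: input1, node2, node3, node4.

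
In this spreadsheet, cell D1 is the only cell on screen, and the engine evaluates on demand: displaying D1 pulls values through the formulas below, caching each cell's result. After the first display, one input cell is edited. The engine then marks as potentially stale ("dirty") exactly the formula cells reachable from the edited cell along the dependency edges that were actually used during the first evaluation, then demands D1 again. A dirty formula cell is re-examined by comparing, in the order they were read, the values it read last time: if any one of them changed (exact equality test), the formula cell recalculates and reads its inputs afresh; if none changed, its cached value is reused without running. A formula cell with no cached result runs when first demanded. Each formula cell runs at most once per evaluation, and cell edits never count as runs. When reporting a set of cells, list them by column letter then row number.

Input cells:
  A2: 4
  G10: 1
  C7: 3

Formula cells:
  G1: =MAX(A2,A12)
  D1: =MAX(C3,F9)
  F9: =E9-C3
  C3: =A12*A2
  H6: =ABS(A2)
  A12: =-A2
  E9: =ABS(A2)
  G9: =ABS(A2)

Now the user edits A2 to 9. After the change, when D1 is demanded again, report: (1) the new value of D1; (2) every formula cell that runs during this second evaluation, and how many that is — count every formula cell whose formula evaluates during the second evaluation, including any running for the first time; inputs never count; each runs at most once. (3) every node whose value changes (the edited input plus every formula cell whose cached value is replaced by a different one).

D1 now evaluates to 90.
Run set: A12, C3, D1, E9, F9 (5 run).
Changed values: A2, A12, C3, D1, E9, F9.

Initial pass — values computed on the first demand:
  A12 = -(4) = -4
  C3 = -4 * 4 = -16
  E9 = ABS(4) = 4
  F9 = 4 - -16 = 20
  D1 = MAX(-16, 20) = 20

Second demand — change propagation:
  A12: re-runs because A2 4->9; new result -9.
  C3: re-runs because A12 -4->-9; A2 4->9; new result -81.
  E9: re-runs because A2 4->9; new result 9.
  F9: re-runs because E9 4->9; C3 -16->-81; new result 90.
  D1: re-runs because C3 -16->-81; F9 20->90; new result 90.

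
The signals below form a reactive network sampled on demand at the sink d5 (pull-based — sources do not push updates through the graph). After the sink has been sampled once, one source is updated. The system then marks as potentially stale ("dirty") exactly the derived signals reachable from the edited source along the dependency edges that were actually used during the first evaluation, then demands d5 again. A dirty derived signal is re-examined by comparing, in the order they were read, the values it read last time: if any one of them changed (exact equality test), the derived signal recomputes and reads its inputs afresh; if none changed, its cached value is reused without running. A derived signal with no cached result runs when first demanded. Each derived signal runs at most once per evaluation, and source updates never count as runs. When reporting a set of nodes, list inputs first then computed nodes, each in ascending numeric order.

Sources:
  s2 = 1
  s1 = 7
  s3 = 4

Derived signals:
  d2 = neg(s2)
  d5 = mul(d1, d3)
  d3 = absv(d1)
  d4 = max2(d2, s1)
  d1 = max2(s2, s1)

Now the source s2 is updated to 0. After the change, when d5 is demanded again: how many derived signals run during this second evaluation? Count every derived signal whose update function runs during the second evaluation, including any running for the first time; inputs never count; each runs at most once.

Initial pass — values computed on the first demand:
  d1 = max2(1, 7) = 7
  d3 = absv(7) = 7
  d5 = mul(7, 7) = 49

Second demand — change propagation:
  d1: re-runs because s2 1->0; new result 7 (unchanged).
  d3: re-examined; everything it read last time is the same (d1 unchanged) — cache 7 kept, no run.
  d5: re-examined; everything it read last time is the same (d1 unchanged, d3 unchanged) — cache 49 kept, no run.

The important point: d1 recomputes to an identical value, and the output ends up unchanged.

Run set: d1 (1 run).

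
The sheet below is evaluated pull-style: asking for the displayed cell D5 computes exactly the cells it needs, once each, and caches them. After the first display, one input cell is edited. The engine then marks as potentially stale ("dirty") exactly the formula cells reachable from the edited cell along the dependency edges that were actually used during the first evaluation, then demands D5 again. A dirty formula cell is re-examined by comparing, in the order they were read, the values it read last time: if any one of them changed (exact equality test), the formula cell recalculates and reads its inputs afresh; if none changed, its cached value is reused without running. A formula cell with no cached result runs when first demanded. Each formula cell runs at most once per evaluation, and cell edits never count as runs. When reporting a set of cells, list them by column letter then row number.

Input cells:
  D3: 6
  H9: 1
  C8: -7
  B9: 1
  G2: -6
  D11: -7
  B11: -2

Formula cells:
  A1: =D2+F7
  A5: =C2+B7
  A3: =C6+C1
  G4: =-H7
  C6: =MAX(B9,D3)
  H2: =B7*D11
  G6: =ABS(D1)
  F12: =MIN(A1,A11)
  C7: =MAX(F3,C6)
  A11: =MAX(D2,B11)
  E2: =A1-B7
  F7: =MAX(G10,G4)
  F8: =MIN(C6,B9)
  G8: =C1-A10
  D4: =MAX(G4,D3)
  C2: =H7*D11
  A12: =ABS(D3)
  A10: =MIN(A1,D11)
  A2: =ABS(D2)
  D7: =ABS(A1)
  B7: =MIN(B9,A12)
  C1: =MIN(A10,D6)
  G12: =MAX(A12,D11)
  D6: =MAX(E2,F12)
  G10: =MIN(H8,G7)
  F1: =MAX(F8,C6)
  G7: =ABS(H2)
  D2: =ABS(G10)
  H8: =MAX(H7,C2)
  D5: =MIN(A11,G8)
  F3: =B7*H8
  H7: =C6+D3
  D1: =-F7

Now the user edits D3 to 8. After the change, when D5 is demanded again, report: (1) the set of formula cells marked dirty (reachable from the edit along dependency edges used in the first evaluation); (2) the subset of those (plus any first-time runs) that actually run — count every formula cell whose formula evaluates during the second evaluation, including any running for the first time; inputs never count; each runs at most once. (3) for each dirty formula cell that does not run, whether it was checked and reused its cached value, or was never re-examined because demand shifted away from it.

The edit dirties: A1, A10, A11, A12, B7, C1, C2, C6, D2, D5, D6, E2, F7, F12, G4, G7, G8, G10, H2, H7, H8.
9 formula cells run: A12, B7, C2, C6, F7, G4, G10, H7, H8.
Cache hits after checking: A1, A10, A11, C1, D2, D5, D6, E2, F12, G7, G8, H2.
Note where the cutoff bites: H2 is checked, finds nothing changed, and keeps its cache.

First demand of the output computes:
  A12 = ABS(6) = 6
  B7 = MIN(1, 6) = 1
  C6 = MAX(1, 6) = 6
  H2 = 1 * -7 = -7
  G7 = ABS(-7) = 7
  H7 = 6 + 6 = 12
  C2 = 12 * -7 = -84
  G4 = -(12) = -12
  H8 = MAX(12, -84) = 12
  G10 = MIN(12, 7) = 7
  D2 = ABS(7) = 7
  A11 = MAX(7, -2) = 7
  F7 = MAX(7, -12) = 7
  A1 = 7 + 7 = 14
  A10 = MIN(14, -7) = -7
  E2 = 14 - 1 = 13
  F12 = MIN(14, 7) = 7
  D6 = MAX(13, 7) = 13
  C1 = MIN(-7, 13) = -7
  G8 = -7 - -7 = 0
  D5 = MIN(7, 0) = 0

After the edit, cleaning proceeds:
  A12: a read changed (D3 6->8) — executes, giving 8.
  B7: a read changed (A12 6->8) — executes, giving 1 — identical to its old value.
  C6: a read changed (D3 6->8) — executes, giving 8.
  H2: dirty, but its reads are unchanged (B7 unchanged, D11 unchanged); cached -7 stands.
  G7: dirty, but its reads are unchanged (H2 unchanged); cached 7 stands.
  H7: a read changed (C6 6->8; D3 6->8) — executes, giving 16.
  C2: a read changed (H7 12->16) — executes, giving -112.
  G4: a read changed (H7 12->16) — executes, giving -16.
  H8: a read changed (H7 12->16; C2 -84->-112) — executes, giving 16.
  G10: a read changed (H8 12->16) — executes, giving 7 — identical to its old value.
  D2: dirty, but its reads are unchanged (G10 unchanged); cached 7 stands.
  A11: dirty, but its reads are unchanged (D2 unchanged, B11 unchanged); cached 7 stands.
  F7: a read changed (G4 -12->-16) — executes, giving 7 — identical to its old value.
  A1: dirty, but its reads are unchanged (D2 unchanged, F7 unchanged); cached 14 stands.
  A10: dirty, but its reads are unchanged (A1 unchanged, D11 unchanged); cached -7 stands.
  E2: dirty, but its reads are unchanged (A1 unchanged, B7 unchanged); cached 13 stands.
  F12: dirty, but its reads are unchanged (A1 unchanged, A11 unchanged); cached 7 stands.
  D6: dirty, but its reads are unchanged (E2 unchanged, F12 unchanged); cached 13 stands.
  C1: dirty, but its reads are unchanged (A10 unchanged, D6 unchanged); cached -7 stands.
  G8: dirty, but its reads are unchanged (C1 unchanged, A10 unchanged); cached 0 stands.
  D5: dirty, but its reads are unchanged (A11 unchanged, G8 unchanged); cached 0 stands.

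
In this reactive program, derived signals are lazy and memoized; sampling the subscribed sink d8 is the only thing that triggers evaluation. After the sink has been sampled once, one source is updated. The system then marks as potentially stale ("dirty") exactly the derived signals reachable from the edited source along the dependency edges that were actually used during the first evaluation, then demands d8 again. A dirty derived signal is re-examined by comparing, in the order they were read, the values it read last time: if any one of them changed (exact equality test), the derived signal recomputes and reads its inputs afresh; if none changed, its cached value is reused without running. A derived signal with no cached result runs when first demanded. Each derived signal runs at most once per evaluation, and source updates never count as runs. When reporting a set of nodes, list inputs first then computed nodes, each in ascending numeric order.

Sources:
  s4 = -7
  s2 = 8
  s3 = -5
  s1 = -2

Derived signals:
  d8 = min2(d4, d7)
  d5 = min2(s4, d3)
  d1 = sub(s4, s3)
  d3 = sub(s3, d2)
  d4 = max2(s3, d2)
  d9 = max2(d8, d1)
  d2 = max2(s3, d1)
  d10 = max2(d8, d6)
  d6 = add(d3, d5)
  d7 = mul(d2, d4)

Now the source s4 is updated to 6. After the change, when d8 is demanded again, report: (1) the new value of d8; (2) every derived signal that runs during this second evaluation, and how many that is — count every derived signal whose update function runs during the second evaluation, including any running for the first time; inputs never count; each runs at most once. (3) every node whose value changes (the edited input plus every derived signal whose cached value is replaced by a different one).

Demanding d8 again yields 11.
5 derived signals run: d1, d2, d4, d7, d8.
The nodes whose values change: s4, d1, d2, d4, d7, d8.

First demand of the output computes:
  d1 = sub(-7, -5) = -2
  d2 = max2(-5, -2) = -2
  d4 = max2(-5, -2) = -2
  d7 = mul(-2, -2) = 4
  d8 = min2(-2, 4) = -2

After the edit, cleaning proceeds:
  d1: a read changed (s4 -7->6) — executes, giving 11.
  d2: a read changed (d1 -2->11) — executes, giving 11.
  d4: a read changed (d2 -2->11) — executes, giving 11.
  d7: a read changed (d2 -2->11; d4 -2->11) — executes, giving 121.
  d8: a read changed (d4 -2->11; d7 4->121) — executes, giving 11.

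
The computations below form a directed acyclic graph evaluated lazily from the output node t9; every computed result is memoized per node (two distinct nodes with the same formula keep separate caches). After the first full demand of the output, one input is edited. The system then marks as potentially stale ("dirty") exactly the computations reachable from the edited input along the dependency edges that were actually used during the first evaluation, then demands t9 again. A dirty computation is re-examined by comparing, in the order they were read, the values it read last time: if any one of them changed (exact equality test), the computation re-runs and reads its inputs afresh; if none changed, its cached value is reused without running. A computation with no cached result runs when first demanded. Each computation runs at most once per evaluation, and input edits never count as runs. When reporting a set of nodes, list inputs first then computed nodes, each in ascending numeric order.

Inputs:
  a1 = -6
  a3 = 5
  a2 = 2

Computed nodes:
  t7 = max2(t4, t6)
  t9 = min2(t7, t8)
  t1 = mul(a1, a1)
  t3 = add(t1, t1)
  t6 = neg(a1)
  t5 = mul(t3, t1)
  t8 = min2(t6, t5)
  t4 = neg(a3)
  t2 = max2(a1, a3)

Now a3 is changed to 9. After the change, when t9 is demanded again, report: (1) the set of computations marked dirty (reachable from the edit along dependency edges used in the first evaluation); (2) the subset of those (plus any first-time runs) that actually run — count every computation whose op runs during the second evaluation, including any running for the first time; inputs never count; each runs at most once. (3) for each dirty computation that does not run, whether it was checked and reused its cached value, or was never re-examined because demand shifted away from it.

First demand of the output computes:
  t1 = mul(-6, -6) = 36
  t3 = add(36, 36) = 72
  t4 = neg(5) = -5
  t5 = mul(72, 36) = 2592
  t6 = neg(-6) = 6
  t7 = max2(-5, 6) = 6
  t8 = min2(6, 2592) = 6
  t9 = min2(6, 6) = 6

After the edit, cleaning proceeds:
  t4: a read changed (a3 5->9) — executes, giving -9.
  t7: a read changed (t4 -5->-9) — executes, giving 6 — identical to its old value.
  t9: dirty, but its reads are unchanged (t7 unchanged, t8 unchanged); cached 6 stands.

Note the absorption at t7: it re-runs yet its value is the same, leaving the output's value untouched.

The edit dirties: t4, t7, t9.
2 computations run: t4, t7.
Cache hits after checking: t9.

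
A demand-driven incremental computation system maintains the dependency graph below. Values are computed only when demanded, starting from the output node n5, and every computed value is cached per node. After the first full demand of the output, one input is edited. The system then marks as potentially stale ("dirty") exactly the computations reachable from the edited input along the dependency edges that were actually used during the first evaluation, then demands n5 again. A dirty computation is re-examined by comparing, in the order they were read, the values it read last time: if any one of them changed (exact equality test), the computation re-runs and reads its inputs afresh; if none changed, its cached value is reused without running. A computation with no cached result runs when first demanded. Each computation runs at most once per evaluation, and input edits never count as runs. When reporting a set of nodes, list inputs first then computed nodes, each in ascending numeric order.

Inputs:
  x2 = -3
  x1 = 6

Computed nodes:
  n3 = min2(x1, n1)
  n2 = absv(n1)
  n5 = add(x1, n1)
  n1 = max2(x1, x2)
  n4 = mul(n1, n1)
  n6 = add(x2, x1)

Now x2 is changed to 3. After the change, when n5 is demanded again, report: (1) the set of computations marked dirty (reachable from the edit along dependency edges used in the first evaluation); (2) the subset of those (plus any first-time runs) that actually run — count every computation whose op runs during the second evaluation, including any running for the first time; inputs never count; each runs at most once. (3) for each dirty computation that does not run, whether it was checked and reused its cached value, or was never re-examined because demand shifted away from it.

Marked dirty: n1, n5.
Computations that run: n1 — 1 in total.
Checked but reused from cache: n5.
Key observation: the change is absorbed at n1 — it re-runs but produces the same value, and the output's value is unchanged.

First evaluation (everything demanded from the output):
  n1 = max2(6, -3) = 6
  n5 = add(6, 6) = 12

Propagation after the edit:
  n1: runs — x2 -3->3; result 6 (same value as before).
  n5: checked — values it read are unchanged (x1 unchanged, n1 unchanged); reused cached 12 without running.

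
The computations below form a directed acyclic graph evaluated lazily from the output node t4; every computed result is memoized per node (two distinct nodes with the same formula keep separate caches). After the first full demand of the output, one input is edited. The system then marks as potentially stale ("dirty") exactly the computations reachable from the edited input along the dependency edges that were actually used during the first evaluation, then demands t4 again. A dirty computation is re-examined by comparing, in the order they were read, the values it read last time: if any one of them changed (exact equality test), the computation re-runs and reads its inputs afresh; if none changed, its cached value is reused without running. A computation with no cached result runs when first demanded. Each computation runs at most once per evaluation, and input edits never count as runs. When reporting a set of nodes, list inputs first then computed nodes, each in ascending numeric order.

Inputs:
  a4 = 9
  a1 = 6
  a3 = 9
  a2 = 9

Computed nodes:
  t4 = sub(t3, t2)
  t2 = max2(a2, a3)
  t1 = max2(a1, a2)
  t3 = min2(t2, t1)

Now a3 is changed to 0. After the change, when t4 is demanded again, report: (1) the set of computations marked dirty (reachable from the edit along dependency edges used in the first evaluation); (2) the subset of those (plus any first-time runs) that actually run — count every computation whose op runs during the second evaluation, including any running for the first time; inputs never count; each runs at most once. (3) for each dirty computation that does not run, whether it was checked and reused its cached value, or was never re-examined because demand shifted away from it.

The edit dirties: t2, t3, t4.
1 computations run: t2.
Cache hits after checking: t3, t4.
Note the absorption at t2: it re-runs yet its value is the same, leaving the output's value untouched.

First demand of the output computes:
  t1 = max2(6, 9) = 9
  t2 = max2(9, 9) = 9
  t3 = min2(9, 9) = 9
  t4 = sub(9, 9) = 0

After the edit, cleaning proceeds:
  t2: a read changed (a3 9->0) — executes, giving 9 — identical to its old value.
  t3: dirty, but its reads are unchanged (t2 unchanged, t1 unchanged); cached 9 stands.
  t4: dirty, but its reads are unchanged (t3 unchanged, t2 unchanged); cached 0 stands.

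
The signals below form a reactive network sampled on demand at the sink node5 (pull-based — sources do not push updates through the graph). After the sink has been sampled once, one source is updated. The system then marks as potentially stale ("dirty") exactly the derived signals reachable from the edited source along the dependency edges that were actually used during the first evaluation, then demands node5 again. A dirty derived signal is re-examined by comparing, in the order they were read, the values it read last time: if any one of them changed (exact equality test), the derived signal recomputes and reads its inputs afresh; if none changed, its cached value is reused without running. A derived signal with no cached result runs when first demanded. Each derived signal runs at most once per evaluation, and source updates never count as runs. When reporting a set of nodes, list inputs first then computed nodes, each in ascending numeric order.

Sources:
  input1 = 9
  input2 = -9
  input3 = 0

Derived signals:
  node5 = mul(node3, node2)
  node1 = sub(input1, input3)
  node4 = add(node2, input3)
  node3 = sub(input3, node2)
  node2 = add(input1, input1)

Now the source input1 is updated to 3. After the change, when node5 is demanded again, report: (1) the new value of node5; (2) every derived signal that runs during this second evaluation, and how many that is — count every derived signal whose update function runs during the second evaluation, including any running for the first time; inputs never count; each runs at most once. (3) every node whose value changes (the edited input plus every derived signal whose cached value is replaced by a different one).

Initial pass — values computed on the first demand:
  node2 = add(9, 9) = 18
  node3 = sub(0, 18) = -18
  node5 = mul(-18, 18) = -324

Second demand — change propagation:
  node2: re-runs because input1 9->3; input1 9->3; new result 6.
  node3: re-runs because node2 18->6; new result -6.
  node5: re-runs because node3 -18->-6; node2 18->6; new result -36.

node5 now evaluates to -36.
Run set: node2, node3, node5 (3 run).
Changed values: input1, node2, node3, node5.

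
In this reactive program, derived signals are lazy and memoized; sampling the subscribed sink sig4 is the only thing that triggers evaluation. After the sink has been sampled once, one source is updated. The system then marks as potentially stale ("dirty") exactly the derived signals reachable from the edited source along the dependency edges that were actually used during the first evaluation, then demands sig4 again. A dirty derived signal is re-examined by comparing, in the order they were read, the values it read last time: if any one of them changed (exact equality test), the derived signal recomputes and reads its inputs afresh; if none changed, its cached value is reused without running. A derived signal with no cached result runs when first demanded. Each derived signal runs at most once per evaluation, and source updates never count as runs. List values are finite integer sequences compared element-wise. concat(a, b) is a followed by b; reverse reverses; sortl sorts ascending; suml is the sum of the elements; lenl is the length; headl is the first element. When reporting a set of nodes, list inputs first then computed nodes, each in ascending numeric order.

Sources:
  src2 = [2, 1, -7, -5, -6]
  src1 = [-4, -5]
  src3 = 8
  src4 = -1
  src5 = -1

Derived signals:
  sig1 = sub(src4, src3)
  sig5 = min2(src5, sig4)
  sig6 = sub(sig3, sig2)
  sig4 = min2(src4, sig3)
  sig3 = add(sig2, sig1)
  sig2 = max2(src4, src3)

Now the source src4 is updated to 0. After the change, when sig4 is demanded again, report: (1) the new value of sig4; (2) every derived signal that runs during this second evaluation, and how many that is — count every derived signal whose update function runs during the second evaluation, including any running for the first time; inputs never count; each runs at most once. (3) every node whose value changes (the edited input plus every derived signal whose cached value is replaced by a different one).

Demanding sig4 again yields 0.
4 derived signals run: sig1, sig2, sig3, sig4.
The nodes whose values change: src4, sig1, sig3, sig4.

First demand of the output computes:
  sig1 = sub(-1, 8) = -9
  sig2 = max2(-1, 8) = 8
  sig3 = add(8, -9) = -1
  sig4 = min2(-1, -1) = -1

After the edit, cleaning proceeds:
  sig1: a read changed (src4 -1->0) — executes, giving -8.
  sig2: a read changed (src4 -1->0) — executes, giving 8 — identical to its old value.
  sig3: a read changed (sig1 -9->-8) — executes, giving 0.
  sig4: a read changed (src4 -1->0; sig3 -1->0) — executes, giving 0.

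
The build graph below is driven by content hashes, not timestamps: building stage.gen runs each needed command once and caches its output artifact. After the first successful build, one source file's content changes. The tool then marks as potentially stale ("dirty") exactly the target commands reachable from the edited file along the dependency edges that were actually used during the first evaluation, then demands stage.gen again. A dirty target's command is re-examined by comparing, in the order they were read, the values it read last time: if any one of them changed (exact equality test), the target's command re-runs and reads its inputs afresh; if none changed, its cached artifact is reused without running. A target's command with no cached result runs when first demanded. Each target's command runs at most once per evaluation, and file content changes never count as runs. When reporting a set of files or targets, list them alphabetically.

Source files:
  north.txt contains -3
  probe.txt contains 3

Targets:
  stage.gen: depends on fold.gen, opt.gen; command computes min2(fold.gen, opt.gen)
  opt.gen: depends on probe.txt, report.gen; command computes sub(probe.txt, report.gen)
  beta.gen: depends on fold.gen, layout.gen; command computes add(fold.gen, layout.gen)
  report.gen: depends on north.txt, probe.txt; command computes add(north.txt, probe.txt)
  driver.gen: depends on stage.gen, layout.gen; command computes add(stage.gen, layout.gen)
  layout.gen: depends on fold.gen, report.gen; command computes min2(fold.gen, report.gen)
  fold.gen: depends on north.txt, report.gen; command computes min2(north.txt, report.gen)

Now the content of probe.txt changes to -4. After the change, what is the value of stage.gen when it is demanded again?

Initial pass — values computed on the first demand:
  report.gen = add(-3, 3) = 0
  fold.gen = min2(-3, 0) = -3
  opt.gen = sub(3, 0) = 3
  stage.gen = min2(-3, 3) = -3

Second demand — change propagation:
  report.gen: re-runs because probe.txt 3->-4; new result -7.
  fold.gen: re-runs because report.gen 0->-7; new result -7.
  opt.gen: re-runs because probe.txt 3->-4; report.gen 0->-7; new result 3 (unchanged).
  stage.gen: re-runs because fold.gen -3->-7; new result -7.

stage.gen now evaluates to -7.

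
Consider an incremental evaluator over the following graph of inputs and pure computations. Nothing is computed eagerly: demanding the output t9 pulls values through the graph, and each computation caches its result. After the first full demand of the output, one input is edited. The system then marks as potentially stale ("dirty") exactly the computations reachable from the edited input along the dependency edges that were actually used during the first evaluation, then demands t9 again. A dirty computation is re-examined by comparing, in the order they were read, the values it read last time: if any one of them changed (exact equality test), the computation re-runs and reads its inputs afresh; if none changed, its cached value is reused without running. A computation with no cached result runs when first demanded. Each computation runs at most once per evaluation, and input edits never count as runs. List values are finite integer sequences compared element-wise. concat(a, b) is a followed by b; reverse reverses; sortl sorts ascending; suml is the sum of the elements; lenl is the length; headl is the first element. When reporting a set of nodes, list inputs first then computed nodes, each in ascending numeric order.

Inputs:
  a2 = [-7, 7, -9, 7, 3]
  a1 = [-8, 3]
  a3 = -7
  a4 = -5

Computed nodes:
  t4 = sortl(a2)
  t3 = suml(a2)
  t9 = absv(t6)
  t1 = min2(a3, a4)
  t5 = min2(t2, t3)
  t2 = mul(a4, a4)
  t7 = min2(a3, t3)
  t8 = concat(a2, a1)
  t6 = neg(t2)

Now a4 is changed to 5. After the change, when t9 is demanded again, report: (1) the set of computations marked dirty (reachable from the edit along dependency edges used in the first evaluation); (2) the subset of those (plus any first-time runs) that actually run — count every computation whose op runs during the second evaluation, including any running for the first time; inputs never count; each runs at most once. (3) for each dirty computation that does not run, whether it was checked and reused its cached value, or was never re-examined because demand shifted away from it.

Initial pass — values computed on the first demand:
  t2 = mul(-5, -5) = 25
  t6 = neg(25) = -25
  t9 = absv(-25) = 25

Second demand — change propagation:
  t2: re-runs because a4 -5->5; a4 -5->5; new result 25 (unchanged).
  t6: re-examined; everything it read last time is the same (t2 unchanged) — cache -25 kept, no run.
  t9: re-examined; everything it read last time is the same (t6 unchanged) — cache 25 kept, no run.

The important point: t2 recomputes to an identical value, and the output ends up unchanged.

Dirty set: t2, t6, t9.
Run set: t2 (1 run).
Re-examined without running (cache reused): t6, t9.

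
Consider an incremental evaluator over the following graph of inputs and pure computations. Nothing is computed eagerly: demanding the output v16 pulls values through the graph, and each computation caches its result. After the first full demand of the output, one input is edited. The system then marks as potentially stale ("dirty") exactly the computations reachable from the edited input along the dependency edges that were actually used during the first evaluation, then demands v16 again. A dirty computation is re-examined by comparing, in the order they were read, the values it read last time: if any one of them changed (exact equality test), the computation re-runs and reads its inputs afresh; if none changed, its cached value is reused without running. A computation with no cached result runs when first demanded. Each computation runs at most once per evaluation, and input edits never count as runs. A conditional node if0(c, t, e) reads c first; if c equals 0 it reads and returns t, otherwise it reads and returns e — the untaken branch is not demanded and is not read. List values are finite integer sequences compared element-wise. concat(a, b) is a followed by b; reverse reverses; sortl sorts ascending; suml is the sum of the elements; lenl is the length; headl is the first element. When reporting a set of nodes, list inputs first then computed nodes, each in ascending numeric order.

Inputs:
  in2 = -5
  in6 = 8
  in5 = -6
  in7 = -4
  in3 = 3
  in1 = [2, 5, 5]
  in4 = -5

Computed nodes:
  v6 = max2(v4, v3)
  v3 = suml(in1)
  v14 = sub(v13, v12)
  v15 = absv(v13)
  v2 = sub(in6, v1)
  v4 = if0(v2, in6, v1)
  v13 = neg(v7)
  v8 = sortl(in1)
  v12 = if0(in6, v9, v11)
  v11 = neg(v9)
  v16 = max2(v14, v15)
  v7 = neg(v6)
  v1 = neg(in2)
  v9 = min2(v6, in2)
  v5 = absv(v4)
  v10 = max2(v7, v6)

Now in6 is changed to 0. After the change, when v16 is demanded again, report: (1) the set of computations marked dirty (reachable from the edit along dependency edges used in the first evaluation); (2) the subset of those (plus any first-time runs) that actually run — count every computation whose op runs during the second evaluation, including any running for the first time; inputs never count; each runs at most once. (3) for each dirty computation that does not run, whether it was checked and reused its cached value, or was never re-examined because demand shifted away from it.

Initial pass — values computed on the first demand:
  v1 = neg(-5) = 5
  v2 = sub(8, 5) = 3
  v3 = suml([2, 5, 5]) = 12
  v4 = if0(v2=3 -> else branch v1) = 5
  v6 = max2(5, 12) = 12
  v7 = neg(12) = -12
  v9 = min2(12, -5) = -5
  v11 = neg(-5) = 5
  v12 = if0(in6=8 -> else branch v11) = 5
  v13 = neg(-12) = 12
  v14 = sub(12, 5) = 7
  v15 = absv(12) = 12
  v16 = max2(7, 12) = 12

Second demand — change propagation:
  v2: re-runs because in6 8->0; new result -5.
  v4: re-runs because v2 3->-5; new result 5 (unchanged).
  v6: re-examined; everything it read last time is the same (v4 unchanged, v3 unchanged) — cache 12 kept, no run.
  v7: re-examined; everything it read last time is the same (v6 unchanged) — cache -12 kept, no run.
  v9: re-examined; everything it read last time is the same (v6 unchanged, in2 unchanged) — cache -5 kept, no run.
  v11: dirty yet unreached — the second evaluation never asks for it.
  v12: re-runs because in6 8->0; new result -5.
  v13: re-examined; everything it read last time is the same (v7 unchanged) — cache 12 kept, no run.
  v14: re-runs because v12 5->-5; new result 17.
  v15: re-examined; everything it read last time is the same (v13 unchanged) — cache 12 kept, no run.
  v16: re-runs because v14 7->17; new result 17.

The important point: the flipped condition redirects demand; v11 is left stale, never re-checked.

Dirty set: v2, v4, v6, v7, v9, v11, v12, v13, v14, v15, v16.
Run set: v2, v4, v12, v14, v16 (5 run).
Re-examined without running (cache reused): v6, v7, v9, v13, v15.
Left stale — demand moved off them: v11.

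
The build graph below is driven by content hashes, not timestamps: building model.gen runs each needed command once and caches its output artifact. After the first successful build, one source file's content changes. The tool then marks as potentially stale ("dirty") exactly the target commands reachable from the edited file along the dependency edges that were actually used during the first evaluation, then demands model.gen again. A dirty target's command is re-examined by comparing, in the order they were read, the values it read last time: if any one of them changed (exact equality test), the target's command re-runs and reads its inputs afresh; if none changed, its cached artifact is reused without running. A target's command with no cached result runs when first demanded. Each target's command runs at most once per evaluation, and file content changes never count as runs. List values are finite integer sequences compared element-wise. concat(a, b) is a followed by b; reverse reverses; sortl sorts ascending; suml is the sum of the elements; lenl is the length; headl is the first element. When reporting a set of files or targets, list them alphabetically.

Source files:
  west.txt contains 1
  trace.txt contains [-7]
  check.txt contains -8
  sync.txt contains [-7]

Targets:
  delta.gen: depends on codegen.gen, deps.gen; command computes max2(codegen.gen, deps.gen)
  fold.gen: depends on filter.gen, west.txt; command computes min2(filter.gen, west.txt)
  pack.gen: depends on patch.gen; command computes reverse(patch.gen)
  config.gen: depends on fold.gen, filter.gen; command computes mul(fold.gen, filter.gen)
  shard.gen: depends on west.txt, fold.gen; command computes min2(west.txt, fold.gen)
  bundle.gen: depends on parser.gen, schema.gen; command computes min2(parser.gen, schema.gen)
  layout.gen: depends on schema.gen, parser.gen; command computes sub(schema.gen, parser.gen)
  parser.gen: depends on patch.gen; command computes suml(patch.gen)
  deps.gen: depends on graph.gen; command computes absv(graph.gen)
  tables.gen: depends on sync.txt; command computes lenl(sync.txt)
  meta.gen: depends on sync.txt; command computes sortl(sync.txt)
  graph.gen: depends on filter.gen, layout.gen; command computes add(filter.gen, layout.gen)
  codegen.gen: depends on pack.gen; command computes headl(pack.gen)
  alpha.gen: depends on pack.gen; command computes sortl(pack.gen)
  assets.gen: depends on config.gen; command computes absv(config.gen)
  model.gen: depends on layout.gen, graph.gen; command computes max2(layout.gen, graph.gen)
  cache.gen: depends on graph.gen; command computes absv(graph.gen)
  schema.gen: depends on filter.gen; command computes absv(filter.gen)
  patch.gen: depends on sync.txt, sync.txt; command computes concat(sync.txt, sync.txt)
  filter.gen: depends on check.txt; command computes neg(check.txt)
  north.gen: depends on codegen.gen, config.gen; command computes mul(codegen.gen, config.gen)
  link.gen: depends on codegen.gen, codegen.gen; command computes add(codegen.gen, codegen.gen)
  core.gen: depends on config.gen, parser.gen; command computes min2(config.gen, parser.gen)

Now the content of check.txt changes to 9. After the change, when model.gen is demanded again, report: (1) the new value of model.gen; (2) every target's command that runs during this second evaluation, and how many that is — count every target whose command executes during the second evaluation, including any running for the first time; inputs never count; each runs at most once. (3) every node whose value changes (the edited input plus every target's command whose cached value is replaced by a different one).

Initial pass — values computed on the first demand:
  filter.gen = neg(-8) = 8
  patch.gen = concat([-7], [-7]) = [-7, -7]
  parser.gen = suml([-7, -7]) = -14
  schema.gen = absv(8) = 8
  layout.gen = sub(8, -14) = 22
  graph.gen = add(8, 22) = 30
  model.gen = max2(22, 30) = 30

Second demand — change propagation:
  filter.gen: re-runs because check.txt -8->9; new result -9.
  schema.gen: re-runs because filter.gen 8->-9; new result 9.
  layout.gen: re-runs because schema.gen 8->9; new result 23.
  graph.gen: re-runs because filter.gen 8->-9; layout.gen 22->23; new result 14.
  model.gen: re-runs because layout.gen 22->23; graph.gen 30->14; new result 23.

model.gen now evaluates to 23.
Run set: filter.gen, graph.gen, layout.gen, model.gen, schema.gen (5 run).
Changed values: check.txt, filter.gen, graph.gen, layout.gen, model.gen, schema.gen.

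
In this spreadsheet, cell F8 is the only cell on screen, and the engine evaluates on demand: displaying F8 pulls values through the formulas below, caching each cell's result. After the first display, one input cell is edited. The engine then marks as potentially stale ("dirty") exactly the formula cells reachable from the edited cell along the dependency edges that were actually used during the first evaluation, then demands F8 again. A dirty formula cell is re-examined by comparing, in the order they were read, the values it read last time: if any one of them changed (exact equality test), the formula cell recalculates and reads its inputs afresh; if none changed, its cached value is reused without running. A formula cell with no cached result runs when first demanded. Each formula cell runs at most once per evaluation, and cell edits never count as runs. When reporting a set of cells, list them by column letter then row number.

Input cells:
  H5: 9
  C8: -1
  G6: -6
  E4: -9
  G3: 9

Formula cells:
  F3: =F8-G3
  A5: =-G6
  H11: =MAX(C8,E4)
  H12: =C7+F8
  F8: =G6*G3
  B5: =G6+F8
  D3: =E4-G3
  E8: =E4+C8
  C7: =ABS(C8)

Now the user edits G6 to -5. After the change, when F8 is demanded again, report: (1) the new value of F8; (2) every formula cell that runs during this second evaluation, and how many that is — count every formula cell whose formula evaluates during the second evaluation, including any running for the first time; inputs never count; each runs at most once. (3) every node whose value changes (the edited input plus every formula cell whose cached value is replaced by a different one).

F8 now evaluates to -45.
Run set: F8 (1 run).
Changed values: F8, G6.

Initial pass — values computed on the first demand:
  F8 = -6 * 9 = -54

Second demand — change propagation:
  F8: re-runs because G6 -6->-5; new result -45.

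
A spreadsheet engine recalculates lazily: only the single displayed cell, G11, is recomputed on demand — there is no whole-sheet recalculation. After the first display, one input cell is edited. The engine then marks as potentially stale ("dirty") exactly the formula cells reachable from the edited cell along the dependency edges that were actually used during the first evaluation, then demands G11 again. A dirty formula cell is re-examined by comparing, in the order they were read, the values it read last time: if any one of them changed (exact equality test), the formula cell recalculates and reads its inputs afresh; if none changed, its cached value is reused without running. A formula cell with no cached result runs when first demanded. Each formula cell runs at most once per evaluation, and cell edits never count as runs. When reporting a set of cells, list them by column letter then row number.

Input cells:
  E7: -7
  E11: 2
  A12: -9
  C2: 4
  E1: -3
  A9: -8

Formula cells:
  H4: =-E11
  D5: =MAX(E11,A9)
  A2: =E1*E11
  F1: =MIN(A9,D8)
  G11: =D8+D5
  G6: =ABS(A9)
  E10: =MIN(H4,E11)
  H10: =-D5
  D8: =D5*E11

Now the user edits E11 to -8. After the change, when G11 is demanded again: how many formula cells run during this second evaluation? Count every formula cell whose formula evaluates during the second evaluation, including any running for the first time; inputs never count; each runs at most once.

Formula cells that run: D5, D8, G11 — 3 in total.

First evaluation (everything demanded from the output):
  D5 = MAX(2, -8) = 2
  D8 = 2 * 2 = 4
  G11 = 4 + 2 = 6

Propagation after the edit:
  D5: runs — E11 2->-8; result -8.
  D8: runs — D5 2->-8; E11 2->-8; result 64.
  G11: runs — D8 4->64; D5 2->-8; result 56.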